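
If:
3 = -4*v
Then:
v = -3/4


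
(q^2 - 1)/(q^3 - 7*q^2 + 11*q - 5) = (q + 1)/(q^2 - 6*q + 5)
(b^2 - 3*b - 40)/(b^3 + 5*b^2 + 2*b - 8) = (b^2 - 3*b - 40)/(b^3 + 5*b^2 + 2*b - 8)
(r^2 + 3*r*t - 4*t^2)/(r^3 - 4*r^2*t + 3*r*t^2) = (r + 4*t)/(r*(r - 3*t))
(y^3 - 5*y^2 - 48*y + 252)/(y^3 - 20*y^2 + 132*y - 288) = (y + 7)/(y - 8)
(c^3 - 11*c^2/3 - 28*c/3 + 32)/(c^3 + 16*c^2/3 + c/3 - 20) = (3*c^2 - 20*c + 32)/(3*c^2 + 7*c - 20)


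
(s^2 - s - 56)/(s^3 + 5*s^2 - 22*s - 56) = (s - 8)/(s^2 - 2*s - 8)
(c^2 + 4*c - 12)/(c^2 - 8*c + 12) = (c + 6)/(c - 6)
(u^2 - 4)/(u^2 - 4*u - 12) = (u - 2)/(u - 6)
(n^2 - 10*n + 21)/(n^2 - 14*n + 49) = (n - 3)/(n - 7)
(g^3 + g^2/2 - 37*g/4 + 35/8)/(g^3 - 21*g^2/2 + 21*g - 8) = (g^2 + g - 35/4)/(g^2 - 10*g + 16)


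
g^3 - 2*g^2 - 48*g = g*(g - 8)*(g + 6)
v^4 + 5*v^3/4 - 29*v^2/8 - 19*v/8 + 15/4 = (v - 5/4)*(v - 1)*(v + 3/2)*(v + 2)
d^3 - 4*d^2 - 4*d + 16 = (d - 4)*(d - 2)*(d + 2)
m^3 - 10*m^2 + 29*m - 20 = (m - 5)*(m - 4)*(m - 1)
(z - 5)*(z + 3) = z^2 - 2*z - 15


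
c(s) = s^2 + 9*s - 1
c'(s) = 2*s + 9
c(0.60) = 4.76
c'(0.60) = 10.20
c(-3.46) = -20.17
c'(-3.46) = 2.08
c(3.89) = 49.14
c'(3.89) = 16.78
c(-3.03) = -19.09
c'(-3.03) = 2.94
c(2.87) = 33.07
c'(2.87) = 14.74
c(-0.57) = -5.81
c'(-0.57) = 7.86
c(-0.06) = -1.54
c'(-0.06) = 8.88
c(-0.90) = -8.29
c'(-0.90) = 7.20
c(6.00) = 89.00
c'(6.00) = 21.00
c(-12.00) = 35.00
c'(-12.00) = -15.00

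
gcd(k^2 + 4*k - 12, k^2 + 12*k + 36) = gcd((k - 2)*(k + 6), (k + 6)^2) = k + 6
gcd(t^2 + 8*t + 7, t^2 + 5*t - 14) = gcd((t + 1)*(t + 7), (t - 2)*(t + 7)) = t + 7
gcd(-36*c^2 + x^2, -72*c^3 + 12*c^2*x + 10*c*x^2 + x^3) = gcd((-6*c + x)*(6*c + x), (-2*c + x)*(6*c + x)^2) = 6*c + x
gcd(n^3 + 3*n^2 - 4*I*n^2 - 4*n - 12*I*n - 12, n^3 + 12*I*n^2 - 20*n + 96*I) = n - 2*I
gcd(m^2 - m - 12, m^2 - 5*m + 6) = 1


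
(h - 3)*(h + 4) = h^2 + h - 12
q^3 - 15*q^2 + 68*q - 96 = (q - 8)*(q - 4)*(q - 3)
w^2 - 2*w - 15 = (w - 5)*(w + 3)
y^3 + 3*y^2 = y^2*(y + 3)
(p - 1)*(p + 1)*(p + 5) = p^3 + 5*p^2 - p - 5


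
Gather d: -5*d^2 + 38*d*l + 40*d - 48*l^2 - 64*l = -5*d^2 + d*(38*l + 40) - 48*l^2 - 64*l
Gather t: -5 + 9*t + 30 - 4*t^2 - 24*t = -4*t^2 - 15*t + 25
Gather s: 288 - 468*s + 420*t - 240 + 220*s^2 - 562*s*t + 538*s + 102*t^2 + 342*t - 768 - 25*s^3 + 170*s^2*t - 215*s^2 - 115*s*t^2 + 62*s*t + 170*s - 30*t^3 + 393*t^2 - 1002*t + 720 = -25*s^3 + s^2*(170*t + 5) + s*(-115*t^2 - 500*t + 240) - 30*t^3 + 495*t^2 - 240*t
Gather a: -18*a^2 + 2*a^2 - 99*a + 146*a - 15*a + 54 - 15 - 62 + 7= -16*a^2 + 32*a - 16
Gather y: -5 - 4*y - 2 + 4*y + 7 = 0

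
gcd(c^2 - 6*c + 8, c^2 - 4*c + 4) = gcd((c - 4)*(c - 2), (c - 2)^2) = c - 2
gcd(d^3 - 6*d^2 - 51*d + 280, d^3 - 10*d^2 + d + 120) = d^2 - 13*d + 40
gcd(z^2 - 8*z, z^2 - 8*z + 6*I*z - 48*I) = z - 8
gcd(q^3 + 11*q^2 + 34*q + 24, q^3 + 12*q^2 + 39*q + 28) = q^2 + 5*q + 4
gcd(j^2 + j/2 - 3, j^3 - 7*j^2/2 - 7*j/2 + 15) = j + 2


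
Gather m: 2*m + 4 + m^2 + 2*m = m^2 + 4*m + 4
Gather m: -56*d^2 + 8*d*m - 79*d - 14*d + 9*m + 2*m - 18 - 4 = -56*d^2 - 93*d + m*(8*d + 11) - 22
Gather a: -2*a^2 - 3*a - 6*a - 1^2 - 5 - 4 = -2*a^2 - 9*a - 10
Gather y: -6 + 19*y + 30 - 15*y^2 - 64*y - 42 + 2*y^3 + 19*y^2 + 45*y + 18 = 2*y^3 + 4*y^2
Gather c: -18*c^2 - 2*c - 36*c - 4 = -18*c^2 - 38*c - 4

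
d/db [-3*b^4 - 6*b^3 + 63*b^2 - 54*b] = -12*b^3 - 18*b^2 + 126*b - 54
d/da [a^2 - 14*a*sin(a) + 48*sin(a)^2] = -14*a*cos(a) + 2*a - 14*sin(a) + 48*sin(2*a)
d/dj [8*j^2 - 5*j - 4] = 16*j - 5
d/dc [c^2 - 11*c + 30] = 2*c - 11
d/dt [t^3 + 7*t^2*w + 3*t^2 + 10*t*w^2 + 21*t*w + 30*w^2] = 3*t^2 + 14*t*w + 6*t + 10*w^2 + 21*w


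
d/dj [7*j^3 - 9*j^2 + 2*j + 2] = 21*j^2 - 18*j + 2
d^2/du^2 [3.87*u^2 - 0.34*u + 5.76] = 7.74000000000000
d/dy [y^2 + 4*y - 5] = 2*y + 4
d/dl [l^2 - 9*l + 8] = 2*l - 9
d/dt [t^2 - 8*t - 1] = 2*t - 8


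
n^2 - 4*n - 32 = (n - 8)*(n + 4)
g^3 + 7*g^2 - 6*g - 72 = (g - 3)*(g + 4)*(g + 6)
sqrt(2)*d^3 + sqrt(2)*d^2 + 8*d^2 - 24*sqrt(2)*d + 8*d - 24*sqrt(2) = (d - 2*sqrt(2))*(d + 6*sqrt(2))*(sqrt(2)*d + sqrt(2))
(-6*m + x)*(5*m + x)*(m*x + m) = -30*m^3*x - 30*m^3 - m^2*x^2 - m^2*x + m*x^3 + m*x^2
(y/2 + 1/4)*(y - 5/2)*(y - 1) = y^3/2 - 3*y^2/2 + 3*y/8 + 5/8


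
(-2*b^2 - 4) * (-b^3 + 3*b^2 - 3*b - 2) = 2*b^5 - 6*b^4 + 10*b^3 - 8*b^2 + 12*b + 8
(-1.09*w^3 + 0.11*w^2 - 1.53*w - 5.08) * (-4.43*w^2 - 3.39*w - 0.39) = 4.8287*w^5 + 3.2078*w^4 + 6.8301*w^3 + 27.6482*w^2 + 17.8179*w + 1.9812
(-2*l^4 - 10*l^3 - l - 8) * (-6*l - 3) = 12*l^5 + 66*l^4 + 30*l^3 + 6*l^2 + 51*l + 24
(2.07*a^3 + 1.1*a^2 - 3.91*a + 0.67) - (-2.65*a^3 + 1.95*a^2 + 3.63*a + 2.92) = 4.72*a^3 - 0.85*a^2 - 7.54*a - 2.25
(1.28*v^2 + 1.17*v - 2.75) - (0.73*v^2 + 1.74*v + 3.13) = 0.55*v^2 - 0.57*v - 5.88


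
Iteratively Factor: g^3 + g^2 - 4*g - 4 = (g - 2)*(g^2 + 3*g + 2) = (g - 2)*(g + 1)*(g + 2)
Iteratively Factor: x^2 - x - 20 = (x - 5)*(x + 4)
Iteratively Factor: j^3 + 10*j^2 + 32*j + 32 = (j + 4)*(j^2 + 6*j + 8) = (j + 4)^2*(j + 2)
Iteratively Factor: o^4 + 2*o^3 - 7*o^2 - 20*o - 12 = (o + 2)*(o^3 - 7*o - 6) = (o + 1)*(o + 2)*(o^2 - o - 6) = (o - 3)*(o + 1)*(o + 2)*(o + 2)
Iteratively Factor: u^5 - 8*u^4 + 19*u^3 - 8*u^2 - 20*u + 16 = (u + 1)*(u^4 - 9*u^3 + 28*u^2 - 36*u + 16) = (u - 1)*(u + 1)*(u^3 - 8*u^2 + 20*u - 16) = (u - 2)*(u - 1)*(u + 1)*(u^2 - 6*u + 8) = (u - 2)^2*(u - 1)*(u + 1)*(u - 4)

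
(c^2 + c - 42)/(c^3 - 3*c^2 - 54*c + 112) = (c - 6)/(c^2 - 10*c + 16)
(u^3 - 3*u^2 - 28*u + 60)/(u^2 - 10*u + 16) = (u^2 - u - 30)/(u - 8)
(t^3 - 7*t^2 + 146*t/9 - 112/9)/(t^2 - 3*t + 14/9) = (3*t^2 - 14*t + 16)/(3*t - 2)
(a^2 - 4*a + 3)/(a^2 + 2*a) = (a^2 - 4*a + 3)/(a*(a + 2))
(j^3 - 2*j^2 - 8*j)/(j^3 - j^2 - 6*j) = (j - 4)/(j - 3)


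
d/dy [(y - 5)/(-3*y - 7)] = -22/(3*y + 7)^2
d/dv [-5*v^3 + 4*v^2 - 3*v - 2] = -15*v^2 + 8*v - 3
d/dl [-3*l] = -3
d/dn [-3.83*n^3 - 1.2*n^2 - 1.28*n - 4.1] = -11.49*n^2 - 2.4*n - 1.28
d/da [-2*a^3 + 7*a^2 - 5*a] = -6*a^2 + 14*a - 5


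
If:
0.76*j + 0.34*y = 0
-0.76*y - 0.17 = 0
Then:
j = 0.10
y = -0.22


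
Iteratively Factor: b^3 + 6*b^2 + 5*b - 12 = (b + 4)*(b^2 + 2*b - 3) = (b + 3)*(b + 4)*(b - 1)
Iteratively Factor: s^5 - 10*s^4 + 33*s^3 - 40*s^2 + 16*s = (s - 1)*(s^4 - 9*s^3 + 24*s^2 - 16*s) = (s - 1)^2*(s^3 - 8*s^2 + 16*s) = (s - 4)*(s - 1)^2*(s^2 - 4*s) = s*(s - 4)*(s - 1)^2*(s - 4)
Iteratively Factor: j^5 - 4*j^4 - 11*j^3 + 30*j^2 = (j - 2)*(j^4 - 2*j^3 - 15*j^2) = j*(j - 2)*(j^3 - 2*j^2 - 15*j) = j*(j - 5)*(j - 2)*(j^2 + 3*j) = j^2*(j - 5)*(j - 2)*(j + 3)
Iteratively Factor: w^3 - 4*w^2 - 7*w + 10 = (w + 2)*(w^2 - 6*w + 5) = (w - 1)*(w + 2)*(w - 5)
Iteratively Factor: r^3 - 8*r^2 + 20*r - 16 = (r - 2)*(r^2 - 6*r + 8) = (r - 4)*(r - 2)*(r - 2)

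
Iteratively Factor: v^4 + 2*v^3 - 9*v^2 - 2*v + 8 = (v + 1)*(v^3 + v^2 - 10*v + 8) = (v - 2)*(v + 1)*(v^2 + 3*v - 4) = (v - 2)*(v + 1)*(v + 4)*(v - 1)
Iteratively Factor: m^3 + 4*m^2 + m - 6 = (m + 3)*(m^2 + m - 2) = (m + 2)*(m + 3)*(m - 1)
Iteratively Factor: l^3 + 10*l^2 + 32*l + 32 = (l + 4)*(l^2 + 6*l + 8) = (l + 4)^2*(l + 2)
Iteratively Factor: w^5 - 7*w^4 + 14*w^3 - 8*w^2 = (w)*(w^4 - 7*w^3 + 14*w^2 - 8*w) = w*(w - 2)*(w^3 - 5*w^2 + 4*w) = w*(w - 2)*(w - 1)*(w^2 - 4*w) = w*(w - 4)*(w - 2)*(w - 1)*(w)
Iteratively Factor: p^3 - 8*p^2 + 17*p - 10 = (p - 1)*(p^2 - 7*p + 10) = (p - 2)*(p - 1)*(p - 5)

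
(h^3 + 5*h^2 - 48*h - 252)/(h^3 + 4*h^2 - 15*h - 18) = (h^2 - h - 42)/(h^2 - 2*h - 3)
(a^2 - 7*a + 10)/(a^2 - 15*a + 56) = (a^2 - 7*a + 10)/(a^2 - 15*a + 56)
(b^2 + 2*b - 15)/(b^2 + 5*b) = (b - 3)/b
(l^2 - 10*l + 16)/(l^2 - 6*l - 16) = (l - 2)/(l + 2)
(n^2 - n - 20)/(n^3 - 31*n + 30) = (n + 4)/(n^2 + 5*n - 6)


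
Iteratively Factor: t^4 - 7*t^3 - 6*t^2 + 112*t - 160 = (t - 2)*(t^3 - 5*t^2 - 16*t + 80) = (t - 5)*(t - 2)*(t^2 - 16) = (t - 5)*(t - 2)*(t + 4)*(t - 4)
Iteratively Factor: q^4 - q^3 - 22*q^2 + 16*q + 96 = (q + 2)*(q^3 - 3*q^2 - 16*q + 48) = (q - 3)*(q + 2)*(q^2 - 16) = (q - 4)*(q - 3)*(q + 2)*(q + 4)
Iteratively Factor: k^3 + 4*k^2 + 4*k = (k + 2)*(k^2 + 2*k) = k*(k + 2)*(k + 2)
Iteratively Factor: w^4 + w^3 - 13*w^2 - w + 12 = (w - 3)*(w^3 + 4*w^2 - w - 4) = (w - 3)*(w + 4)*(w^2 - 1) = (w - 3)*(w + 1)*(w + 4)*(w - 1)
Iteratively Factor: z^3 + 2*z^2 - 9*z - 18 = (z - 3)*(z^2 + 5*z + 6) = (z - 3)*(z + 2)*(z + 3)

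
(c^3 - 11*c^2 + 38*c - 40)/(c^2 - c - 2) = (c^2 - 9*c + 20)/(c + 1)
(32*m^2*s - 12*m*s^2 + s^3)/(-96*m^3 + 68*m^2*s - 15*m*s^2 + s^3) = s/(-3*m + s)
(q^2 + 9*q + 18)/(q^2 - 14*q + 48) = (q^2 + 9*q + 18)/(q^2 - 14*q + 48)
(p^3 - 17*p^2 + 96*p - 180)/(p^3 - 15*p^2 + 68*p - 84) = (p^2 - 11*p + 30)/(p^2 - 9*p + 14)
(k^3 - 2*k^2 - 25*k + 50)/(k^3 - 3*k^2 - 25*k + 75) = (k - 2)/(k - 3)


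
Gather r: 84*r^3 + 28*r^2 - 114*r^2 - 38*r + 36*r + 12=84*r^3 - 86*r^2 - 2*r + 12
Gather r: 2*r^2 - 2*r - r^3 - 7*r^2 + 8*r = -r^3 - 5*r^2 + 6*r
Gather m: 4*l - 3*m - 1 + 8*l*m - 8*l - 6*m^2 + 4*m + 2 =-4*l - 6*m^2 + m*(8*l + 1) + 1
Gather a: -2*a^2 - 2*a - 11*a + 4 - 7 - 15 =-2*a^2 - 13*a - 18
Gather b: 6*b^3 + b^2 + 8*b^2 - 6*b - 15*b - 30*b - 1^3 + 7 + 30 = 6*b^3 + 9*b^2 - 51*b + 36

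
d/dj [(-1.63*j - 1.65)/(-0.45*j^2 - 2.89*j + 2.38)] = (0.7335*j^2 + 4.7107*j - (0.9*j + 2.89)*(1.63*j + 1.65) - 3.8794)/(0.45*j^2 + 2.89*j - 2.38)^2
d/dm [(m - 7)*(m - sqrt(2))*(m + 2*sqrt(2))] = 3*m^2 - 14*m + 2*sqrt(2)*m - 7*sqrt(2) - 4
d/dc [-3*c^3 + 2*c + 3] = 2 - 9*c^2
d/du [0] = 0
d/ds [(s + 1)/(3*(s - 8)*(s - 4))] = (-s^2 - 2*s + 44)/(3*(s^4 - 24*s^3 + 208*s^2 - 768*s + 1024))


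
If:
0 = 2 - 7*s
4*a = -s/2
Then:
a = -1/28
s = 2/7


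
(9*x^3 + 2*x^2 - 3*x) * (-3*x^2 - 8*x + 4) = -27*x^5 - 78*x^4 + 29*x^3 + 32*x^2 - 12*x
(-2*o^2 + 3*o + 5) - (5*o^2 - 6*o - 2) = -7*o^2 + 9*o + 7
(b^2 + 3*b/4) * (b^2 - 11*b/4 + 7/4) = b^4 - 2*b^3 - 5*b^2/16 + 21*b/16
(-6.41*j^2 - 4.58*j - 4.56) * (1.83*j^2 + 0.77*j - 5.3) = -11.7303*j^4 - 13.3171*j^3 + 22.1016*j^2 + 20.7628*j + 24.168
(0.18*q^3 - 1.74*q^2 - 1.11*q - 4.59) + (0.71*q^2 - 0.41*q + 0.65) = 0.18*q^3 - 1.03*q^2 - 1.52*q - 3.94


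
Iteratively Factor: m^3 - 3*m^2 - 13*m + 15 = (m - 1)*(m^2 - 2*m - 15) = (m - 5)*(m - 1)*(m + 3)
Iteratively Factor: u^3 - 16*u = (u + 4)*(u^2 - 4*u) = u*(u + 4)*(u - 4)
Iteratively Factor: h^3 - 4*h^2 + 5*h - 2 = (h - 2)*(h^2 - 2*h + 1) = (h - 2)*(h - 1)*(h - 1)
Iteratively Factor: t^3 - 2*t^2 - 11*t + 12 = (t + 3)*(t^2 - 5*t + 4) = (t - 4)*(t + 3)*(t - 1)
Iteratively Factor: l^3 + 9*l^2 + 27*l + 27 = (l + 3)*(l^2 + 6*l + 9) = (l + 3)^2*(l + 3)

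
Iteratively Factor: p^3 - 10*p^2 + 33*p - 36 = (p - 3)*(p^2 - 7*p + 12) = (p - 4)*(p - 3)*(p - 3)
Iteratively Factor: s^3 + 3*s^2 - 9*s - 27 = (s + 3)*(s^2 - 9) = (s + 3)^2*(s - 3)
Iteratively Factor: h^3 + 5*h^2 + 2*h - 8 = (h + 4)*(h^2 + h - 2) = (h - 1)*(h + 4)*(h + 2)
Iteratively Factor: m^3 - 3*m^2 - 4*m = (m)*(m^2 - 3*m - 4) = m*(m + 1)*(m - 4)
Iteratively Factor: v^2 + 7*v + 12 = (v + 4)*(v + 3)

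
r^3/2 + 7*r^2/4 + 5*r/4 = r*(r/2 + 1/2)*(r + 5/2)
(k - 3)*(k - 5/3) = k^2 - 14*k/3 + 5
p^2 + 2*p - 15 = (p - 3)*(p + 5)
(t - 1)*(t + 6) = t^2 + 5*t - 6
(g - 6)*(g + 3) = g^2 - 3*g - 18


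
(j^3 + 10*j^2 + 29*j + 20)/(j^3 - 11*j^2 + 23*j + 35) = (j^2 + 9*j + 20)/(j^2 - 12*j + 35)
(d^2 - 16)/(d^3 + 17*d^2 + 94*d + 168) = (d - 4)/(d^2 + 13*d + 42)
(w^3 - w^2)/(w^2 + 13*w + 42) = w^2*(w - 1)/(w^2 + 13*w + 42)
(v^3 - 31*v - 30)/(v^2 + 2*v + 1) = (v^2 - v - 30)/(v + 1)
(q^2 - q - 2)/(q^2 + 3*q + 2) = (q - 2)/(q + 2)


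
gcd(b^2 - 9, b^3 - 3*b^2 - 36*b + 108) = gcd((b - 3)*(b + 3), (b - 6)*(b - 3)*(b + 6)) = b - 3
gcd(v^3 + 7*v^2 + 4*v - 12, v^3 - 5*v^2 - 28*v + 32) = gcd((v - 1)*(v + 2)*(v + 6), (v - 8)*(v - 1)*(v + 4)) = v - 1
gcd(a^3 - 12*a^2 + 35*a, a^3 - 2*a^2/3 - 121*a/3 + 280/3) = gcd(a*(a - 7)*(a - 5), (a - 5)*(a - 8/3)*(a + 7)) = a - 5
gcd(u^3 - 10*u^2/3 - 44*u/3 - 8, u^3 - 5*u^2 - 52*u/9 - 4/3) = u^2 - 16*u/3 - 4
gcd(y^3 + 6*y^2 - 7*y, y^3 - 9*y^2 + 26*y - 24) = 1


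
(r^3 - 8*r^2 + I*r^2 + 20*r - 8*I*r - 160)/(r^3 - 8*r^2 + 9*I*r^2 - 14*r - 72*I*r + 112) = (r^2 + I*r + 20)/(r^2 + 9*I*r - 14)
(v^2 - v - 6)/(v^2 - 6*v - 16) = (v - 3)/(v - 8)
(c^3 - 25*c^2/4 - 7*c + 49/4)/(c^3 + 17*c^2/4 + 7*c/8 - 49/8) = 2*(c - 7)/(2*c + 7)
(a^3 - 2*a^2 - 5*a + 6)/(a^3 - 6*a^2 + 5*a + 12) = (a^2 + a - 2)/(a^2 - 3*a - 4)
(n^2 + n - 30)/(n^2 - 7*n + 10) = (n + 6)/(n - 2)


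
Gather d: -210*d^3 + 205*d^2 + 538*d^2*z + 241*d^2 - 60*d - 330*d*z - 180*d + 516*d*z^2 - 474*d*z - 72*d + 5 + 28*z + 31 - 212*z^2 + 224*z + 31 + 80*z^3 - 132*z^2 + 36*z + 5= -210*d^3 + d^2*(538*z + 446) + d*(516*z^2 - 804*z - 312) + 80*z^3 - 344*z^2 + 288*z + 72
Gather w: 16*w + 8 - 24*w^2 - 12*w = -24*w^2 + 4*w + 8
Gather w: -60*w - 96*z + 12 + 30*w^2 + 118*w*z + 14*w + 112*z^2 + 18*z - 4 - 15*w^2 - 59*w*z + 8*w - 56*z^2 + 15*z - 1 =15*w^2 + w*(59*z - 38) + 56*z^2 - 63*z + 7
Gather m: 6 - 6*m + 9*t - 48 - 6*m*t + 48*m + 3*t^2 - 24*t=m*(42 - 6*t) + 3*t^2 - 15*t - 42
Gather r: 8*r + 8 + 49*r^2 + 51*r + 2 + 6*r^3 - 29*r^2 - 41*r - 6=6*r^3 + 20*r^2 + 18*r + 4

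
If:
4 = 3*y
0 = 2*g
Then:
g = 0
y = 4/3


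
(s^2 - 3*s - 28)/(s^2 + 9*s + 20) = (s - 7)/(s + 5)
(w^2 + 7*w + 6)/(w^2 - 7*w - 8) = (w + 6)/(w - 8)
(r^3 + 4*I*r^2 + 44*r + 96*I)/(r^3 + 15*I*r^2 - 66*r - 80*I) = (r - 6*I)/(r + 5*I)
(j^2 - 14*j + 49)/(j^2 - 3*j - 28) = (j - 7)/(j + 4)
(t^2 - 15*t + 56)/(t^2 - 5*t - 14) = (t - 8)/(t + 2)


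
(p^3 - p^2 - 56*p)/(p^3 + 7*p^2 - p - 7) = p*(p - 8)/(p^2 - 1)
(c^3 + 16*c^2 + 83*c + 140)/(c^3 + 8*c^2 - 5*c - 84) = (c + 5)/(c - 3)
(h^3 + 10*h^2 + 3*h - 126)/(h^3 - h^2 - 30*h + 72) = (h + 7)/(h - 4)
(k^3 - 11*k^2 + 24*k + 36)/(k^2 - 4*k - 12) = (k^2 - 5*k - 6)/(k + 2)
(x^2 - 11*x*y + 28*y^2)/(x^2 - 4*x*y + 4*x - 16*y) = (x - 7*y)/(x + 4)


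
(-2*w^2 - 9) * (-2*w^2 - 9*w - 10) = 4*w^4 + 18*w^3 + 38*w^2 + 81*w + 90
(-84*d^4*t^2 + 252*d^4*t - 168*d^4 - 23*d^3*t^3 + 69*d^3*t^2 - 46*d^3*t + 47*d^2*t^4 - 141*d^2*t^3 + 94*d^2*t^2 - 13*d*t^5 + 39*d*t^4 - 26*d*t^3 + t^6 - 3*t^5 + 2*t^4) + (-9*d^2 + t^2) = -84*d^4*t^2 + 252*d^4*t - 168*d^4 - 23*d^3*t^3 + 69*d^3*t^2 - 46*d^3*t + 47*d^2*t^4 - 141*d^2*t^3 + 94*d^2*t^2 - 9*d^2 - 13*d*t^5 + 39*d*t^4 - 26*d*t^3 + t^6 - 3*t^5 + 2*t^4 + t^2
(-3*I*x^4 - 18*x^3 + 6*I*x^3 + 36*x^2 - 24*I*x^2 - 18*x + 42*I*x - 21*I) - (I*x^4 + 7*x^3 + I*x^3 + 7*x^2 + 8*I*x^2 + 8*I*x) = -4*I*x^4 - 25*x^3 + 5*I*x^3 + 29*x^2 - 32*I*x^2 - 18*x + 34*I*x - 21*I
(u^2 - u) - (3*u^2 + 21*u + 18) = -2*u^2 - 22*u - 18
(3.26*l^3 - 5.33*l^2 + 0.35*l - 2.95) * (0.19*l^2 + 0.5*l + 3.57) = 0.6194*l^5 + 0.6173*l^4 + 9.0397*l^3 - 19.4136*l^2 - 0.2255*l - 10.5315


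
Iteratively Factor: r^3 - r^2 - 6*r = (r)*(r^2 - r - 6) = r*(r - 3)*(r + 2)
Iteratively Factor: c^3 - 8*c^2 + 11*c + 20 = (c + 1)*(c^2 - 9*c + 20) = (c - 5)*(c + 1)*(c - 4)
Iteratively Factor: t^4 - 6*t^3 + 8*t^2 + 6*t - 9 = (t - 3)*(t^3 - 3*t^2 - t + 3) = (t - 3)*(t + 1)*(t^2 - 4*t + 3) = (t - 3)*(t - 1)*(t + 1)*(t - 3)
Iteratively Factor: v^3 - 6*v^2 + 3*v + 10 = (v - 2)*(v^2 - 4*v - 5) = (v - 5)*(v - 2)*(v + 1)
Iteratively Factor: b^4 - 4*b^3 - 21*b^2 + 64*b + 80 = (b + 4)*(b^3 - 8*b^2 + 11*b + 20) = (b + 1)*(b + 4)*(b^2 - 9*b + 20) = (b - 5)*(b + 1)*(b + 4)*(b - 4)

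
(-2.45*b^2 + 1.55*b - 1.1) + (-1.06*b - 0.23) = -2.45*b^2 + 0.49*b - 1.33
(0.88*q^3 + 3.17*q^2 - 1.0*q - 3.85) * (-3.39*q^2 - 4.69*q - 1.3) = -2.9832*q^5 - 14.8735*q^4 - 12.6213*q^3 + 13.6205*q^2 + 19.3565*q + 5.005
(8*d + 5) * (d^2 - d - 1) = 8*d^3 - 3*d^2 - 13*d - 5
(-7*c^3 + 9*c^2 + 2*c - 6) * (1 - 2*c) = 14*c^4 - 25*c^3 + 5*c^2 + 14*c - 6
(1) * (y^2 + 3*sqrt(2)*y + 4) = y^2 + 3*sqrt(2)*y + 4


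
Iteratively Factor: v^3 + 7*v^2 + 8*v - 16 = (v + 4)*(v^2 + 3*v - 4) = (v - 1)*(v + 4)*(v + 4)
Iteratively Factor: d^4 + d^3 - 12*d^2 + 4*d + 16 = (d - 2)*(d^3 + 3*d^2 - 6*d - 8) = (d - 2)*(d + 4)*(d^2 - d - 2) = (d - 2)*(d + 1)*(d + 4)*(d - 2)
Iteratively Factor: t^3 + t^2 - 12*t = (t + 4)*(t^2 - 3*t) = (t - 3)*(t + 4)*(t)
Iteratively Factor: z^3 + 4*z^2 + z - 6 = (z + 3)*(z^2 + z - 2) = (z - 1)*(z + 3)*(z + 2)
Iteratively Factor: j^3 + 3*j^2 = (j)*(j^2 + 3*j) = j^2*(j + 3)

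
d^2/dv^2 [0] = 0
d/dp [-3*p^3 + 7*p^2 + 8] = p*(14 - 9*p)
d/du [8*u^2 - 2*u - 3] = 16*u - 2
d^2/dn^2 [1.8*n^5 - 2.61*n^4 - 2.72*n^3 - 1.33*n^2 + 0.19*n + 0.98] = 36.0*n^3 - 31.32*n^2 - 16.32*n - 2.66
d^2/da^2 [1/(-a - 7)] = -2/(a + 7)^3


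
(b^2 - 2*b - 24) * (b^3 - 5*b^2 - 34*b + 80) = b^5 - 7*b^4 - 48*b^3 + 268*b^2 + 656*b - 1920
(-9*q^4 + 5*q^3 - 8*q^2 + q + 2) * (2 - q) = 9*q^5 - 23*q^4 + 18*q^3 - 17*q^2 + 4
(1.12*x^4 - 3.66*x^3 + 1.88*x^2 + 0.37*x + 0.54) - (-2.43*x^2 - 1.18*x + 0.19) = 1.12*x^4 - 3.66*x^3 + 4.31*x^2 + 1.55*x + 0.35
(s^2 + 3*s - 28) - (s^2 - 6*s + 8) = 9*s - 36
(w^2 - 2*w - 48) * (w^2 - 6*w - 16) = w^4 - 8*w^3 - 52*w^2 + 320*w + 768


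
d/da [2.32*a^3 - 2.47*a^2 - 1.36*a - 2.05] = 6.96*a^2 - 4.94*a - 1.36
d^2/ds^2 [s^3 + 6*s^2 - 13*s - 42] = 6*s + 12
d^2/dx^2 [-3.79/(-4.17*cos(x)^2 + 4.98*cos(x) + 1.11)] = (263.615724*(1 - cos(x)^2)^2 - 236.116242*cos(x)^3 + 295.97247*cos(x)^2 + 451.282122*cos(x) - 486.688302)/(-4.17*cos(x)^2 + 4.98*cos(x) + 1.11)^3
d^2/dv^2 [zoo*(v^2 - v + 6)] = zoo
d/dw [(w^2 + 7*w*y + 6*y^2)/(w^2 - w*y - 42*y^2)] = -8*y/(w^2 - 14*w*y + 49*y^2)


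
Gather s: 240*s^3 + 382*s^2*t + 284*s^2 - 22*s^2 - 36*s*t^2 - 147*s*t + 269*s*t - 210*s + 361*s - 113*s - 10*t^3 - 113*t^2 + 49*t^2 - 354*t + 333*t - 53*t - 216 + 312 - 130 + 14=240*s^3 + s^2*(382*t + 262) + s*(-36*t^2 + 122*t + 38) - 10*t^3 - 64*t^2 - 74*t - 20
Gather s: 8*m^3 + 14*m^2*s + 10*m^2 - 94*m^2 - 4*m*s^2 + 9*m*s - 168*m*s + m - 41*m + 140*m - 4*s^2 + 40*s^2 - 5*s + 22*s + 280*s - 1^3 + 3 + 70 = 8*m^3 - 84*m^2 + 100*m + s^2*(36 - 4*m) + s*(14*m^2 - 159*m + 297) + 72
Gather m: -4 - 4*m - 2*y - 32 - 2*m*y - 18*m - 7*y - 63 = m*(-2*y - 22) - 9*y - 99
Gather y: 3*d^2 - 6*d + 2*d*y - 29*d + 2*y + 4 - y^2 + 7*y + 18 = 3*d^2 - 35*d - y^2 + y*(2*d + 9) + 22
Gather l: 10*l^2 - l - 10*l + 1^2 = 10*l^2 - 11*l + 1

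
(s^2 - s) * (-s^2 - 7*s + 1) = -s^4 - 6*s^3 + 8*s^2 - s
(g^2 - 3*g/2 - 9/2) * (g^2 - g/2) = g^4 - 2*g^3 - 15*g^2/4 + 9*g/4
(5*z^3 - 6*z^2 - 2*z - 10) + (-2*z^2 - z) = 5*z^3 - 8*z^2 - 3*z - 10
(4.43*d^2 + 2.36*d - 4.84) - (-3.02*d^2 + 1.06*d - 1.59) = 7.45*d^2 + 1.3*d - 3.25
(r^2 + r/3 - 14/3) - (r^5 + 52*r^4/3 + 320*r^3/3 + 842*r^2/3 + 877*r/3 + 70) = -r^5 - 52*r^4/3 - 320*r^3/3 - 839*r^2/3 - 292*r - 224/3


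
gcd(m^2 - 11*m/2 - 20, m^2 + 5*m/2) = m + 5/2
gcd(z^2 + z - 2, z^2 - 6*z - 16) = z + 2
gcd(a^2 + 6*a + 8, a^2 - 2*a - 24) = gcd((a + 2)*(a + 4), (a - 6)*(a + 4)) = a + 4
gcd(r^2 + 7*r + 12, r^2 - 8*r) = 1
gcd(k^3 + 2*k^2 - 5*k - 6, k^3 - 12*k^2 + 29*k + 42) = k + 1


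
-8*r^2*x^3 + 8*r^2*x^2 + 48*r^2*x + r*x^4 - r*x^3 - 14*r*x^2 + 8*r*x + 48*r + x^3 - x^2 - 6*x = (-8*r + x)*(x - 3)*(x + 2)*(r*x + 1)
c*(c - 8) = c^2 - 8*c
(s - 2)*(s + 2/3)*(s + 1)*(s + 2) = s^4 + 5*s^3/3 - 10*s^2/3 - 20*s/3 - 8/3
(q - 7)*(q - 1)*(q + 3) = q^3 - 5*q^2 - 17*q + 21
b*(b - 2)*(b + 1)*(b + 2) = b^4 + b^3 - 4*b^2 - 4*b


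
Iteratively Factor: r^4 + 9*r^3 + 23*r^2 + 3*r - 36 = (r + 3)*(r^3 + 6*r^2 + 5*r - 12) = (r - 1)*(r + 3)*(r^2 + 7*r + 12) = (r - 1)*(r + 3)^2*(r + 4)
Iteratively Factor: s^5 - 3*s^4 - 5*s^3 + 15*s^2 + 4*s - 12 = (s - 3)*(s^4 - 5*s^2 + 4) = (s - 3)*(s + 2)*(s^3 - 2*s^2 - s + 2) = (s - 3)*(s + 1)*(s + 2)*(s^2 - 3*s + 2) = (s - 3)*(s - 2)*(s + 1)*(s + 2)*(s - 1)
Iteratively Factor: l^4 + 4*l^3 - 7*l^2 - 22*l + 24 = (l - 1)*(l^3 + 5*l^2 - 2*l - 24) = (l - 1)*(l + 4)*(l^2 + l - 6) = (l - 2)*(l - 1)*(l + 4)*(l + 3)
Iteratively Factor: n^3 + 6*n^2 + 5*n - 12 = (n + 4)*(n^2 + 2*n - 3) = (n + 3)*(n + 4)*(n - 1)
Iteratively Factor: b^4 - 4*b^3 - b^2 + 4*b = (b)*(b^3 - 4*b^2 - b + 4) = b*(b - 4)*(b^2 - 1) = b*(b - 4)*(b - 1)*(b + 1)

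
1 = 1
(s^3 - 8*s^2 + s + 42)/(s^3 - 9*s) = (s^2 - 5*s - 14)/(s*(s + 3))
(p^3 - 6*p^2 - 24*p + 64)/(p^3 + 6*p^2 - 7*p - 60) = (p^2 - 10*p + 16)/(p^2 + 2*p - 15)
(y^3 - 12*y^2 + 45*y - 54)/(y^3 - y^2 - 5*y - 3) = (y^2 - 9*y + 18)/(y^2 + 2*y + 1)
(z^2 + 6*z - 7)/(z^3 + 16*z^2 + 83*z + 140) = (z - 1)/(z^2 + 9*z + 20)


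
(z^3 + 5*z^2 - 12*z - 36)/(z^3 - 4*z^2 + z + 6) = (z^2 + 8*z + 12)/(z^2 - z - 2)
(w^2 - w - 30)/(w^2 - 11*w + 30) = (w + 5)/(w - 5)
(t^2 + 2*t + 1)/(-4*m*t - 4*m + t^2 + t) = (t + 1)/(-4*m + t)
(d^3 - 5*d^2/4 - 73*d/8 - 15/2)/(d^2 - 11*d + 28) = (8*d^2 + 22*d + 15)/(8*(d - 7))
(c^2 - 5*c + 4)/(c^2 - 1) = (c - 4)/(c + 1)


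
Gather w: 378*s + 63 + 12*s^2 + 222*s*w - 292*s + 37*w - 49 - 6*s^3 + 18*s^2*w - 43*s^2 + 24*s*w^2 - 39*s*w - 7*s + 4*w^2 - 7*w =-6*s^3 - 31*s^2 + 79*s + w^2*(24*s + 4) + w*(18*s^2 + 183*s + 30) + 14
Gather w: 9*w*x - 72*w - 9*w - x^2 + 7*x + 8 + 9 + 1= w*(9*x - 81) - x^2 + 7*x + 18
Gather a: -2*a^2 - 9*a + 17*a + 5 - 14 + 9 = -2*a^2 + 8*a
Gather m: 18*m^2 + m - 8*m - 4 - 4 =18*m^2 - 7*m - 8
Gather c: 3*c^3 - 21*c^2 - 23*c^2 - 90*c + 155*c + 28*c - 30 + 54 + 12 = 3*c^3 - 44*c^2 + 93*c + 36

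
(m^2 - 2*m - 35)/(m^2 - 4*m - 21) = (m + 5)/(m + 3)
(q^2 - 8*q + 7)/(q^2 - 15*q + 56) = (q - 1)/(q - 8)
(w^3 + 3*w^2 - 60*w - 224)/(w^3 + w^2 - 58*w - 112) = (w + 4)/(w + 2)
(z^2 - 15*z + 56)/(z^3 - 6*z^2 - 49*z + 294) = (z - 8)/(z^2 + z - 42)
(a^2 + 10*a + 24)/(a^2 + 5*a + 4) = (a + 6)/(a + 1)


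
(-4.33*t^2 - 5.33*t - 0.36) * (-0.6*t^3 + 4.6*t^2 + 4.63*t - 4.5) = 2.598*t^5 - 16.72*t^4 - 44.3499*t^3 - 6.8489*t^2 + 22.3182*t + 1.62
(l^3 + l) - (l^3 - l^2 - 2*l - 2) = l^2 + 3*l + 2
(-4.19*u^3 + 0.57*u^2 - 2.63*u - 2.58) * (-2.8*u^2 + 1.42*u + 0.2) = 11.732*u^5 - 7.5458*u^4 + 7.3354*u^3 + 3.6034*u^2 - 4.1896*u - 0.516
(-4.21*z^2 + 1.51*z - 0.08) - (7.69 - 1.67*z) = -4.21*z^2 + 3.18*z - 7.77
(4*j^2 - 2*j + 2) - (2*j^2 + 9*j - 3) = 2*j^2 - 11*j + 5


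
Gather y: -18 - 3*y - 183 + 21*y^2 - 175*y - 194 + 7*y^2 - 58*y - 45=28*y^2 - 236*y - 440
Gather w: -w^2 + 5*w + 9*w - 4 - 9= -w^2 + 14*w - 13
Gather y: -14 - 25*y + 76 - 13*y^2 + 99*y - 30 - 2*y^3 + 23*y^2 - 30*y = -2*y^3 + 10*y^2 + 44*y + 32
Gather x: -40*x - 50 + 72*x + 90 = 32*x + 40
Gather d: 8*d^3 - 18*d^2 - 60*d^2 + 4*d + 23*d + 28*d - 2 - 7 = 8*d^3 - 78*d^2 + 55*d - 9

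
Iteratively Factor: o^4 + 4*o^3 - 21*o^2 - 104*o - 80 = (o + 4)*(o^3 - 21*o - 20) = (o + 4)^2*(o^2 - 4*o - 5) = (o + 1)*(o + 4)^2*(o - 5)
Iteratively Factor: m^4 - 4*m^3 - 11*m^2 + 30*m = (m)*(m^3 - 4*m^2 - 11*m + 30) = m*(m - 5)*(m^2 + m - 6) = m*(m - 5)*(m + 3)*(m - 2)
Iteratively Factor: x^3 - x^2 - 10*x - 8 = (x - 4)*(x^2 + 3*x + 2) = (x - 4)*(x + 1)*(x + 2)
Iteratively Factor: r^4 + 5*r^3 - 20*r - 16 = (r + 4)*(r^3 + r^2 - 4*r - 4) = (r - 2)*(r + 4)*(r^2 + 3*r + 2) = (r - 2)*(r + 1)*(r + 4)*(r + 2)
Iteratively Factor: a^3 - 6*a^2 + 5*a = (a - 5)*(a^2 - a) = (a - 5)*(a - 1)*(a)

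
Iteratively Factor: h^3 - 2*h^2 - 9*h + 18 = (h - 3)*(h^2 + h - 6) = (h - 3)*(h + 3)*(h - 2)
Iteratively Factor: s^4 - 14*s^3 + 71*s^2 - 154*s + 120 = (s - 4)*(s^3 - 10*s^2 + 31*s - 30) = (s - 4)*(s - 2)*(s^2 - 8*s + 15) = (s - 4)*(s - 3)*(s - 2)*(s - 5)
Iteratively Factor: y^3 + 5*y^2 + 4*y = (y + 1)*(y^2 + 4*y) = (y + 1)*(y + 4)*(y)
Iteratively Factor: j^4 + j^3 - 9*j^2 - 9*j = (j + 1)*(j^3 - 9*j) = (j - 3)*(j + 1)*(j^2 + 3*j) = (j - 3)*(j + 1)*(j + 3)*(j)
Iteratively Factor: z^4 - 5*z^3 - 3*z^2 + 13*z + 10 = (z + 1)*(z^3 - 6*z^2 + 3*z + 10) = (z + 1)^2*(z^2 - 7*z + 10) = (z - 2)*(z + 1)^2*(z - 5)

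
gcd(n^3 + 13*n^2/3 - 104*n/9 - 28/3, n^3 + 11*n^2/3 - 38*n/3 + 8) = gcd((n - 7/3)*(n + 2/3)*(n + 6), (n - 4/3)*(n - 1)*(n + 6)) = n + 6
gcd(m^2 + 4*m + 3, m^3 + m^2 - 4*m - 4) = m + 1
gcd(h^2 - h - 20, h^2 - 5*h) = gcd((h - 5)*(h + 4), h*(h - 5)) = h - 5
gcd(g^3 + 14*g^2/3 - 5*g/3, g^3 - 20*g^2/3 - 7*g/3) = g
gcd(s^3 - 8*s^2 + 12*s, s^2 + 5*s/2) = s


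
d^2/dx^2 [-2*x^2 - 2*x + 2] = -4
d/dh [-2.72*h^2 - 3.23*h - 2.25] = -5.44*h - 3.23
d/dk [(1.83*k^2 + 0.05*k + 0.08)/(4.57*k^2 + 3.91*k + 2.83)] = (6.9268*k^2 + 9.6266*k - 0.1713)/(20.8849*k^4 + 35.7374*k^3 + 41.1543*k^2 + 22.1306*k + 8.0089)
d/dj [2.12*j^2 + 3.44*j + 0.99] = 4.24*j + 3.44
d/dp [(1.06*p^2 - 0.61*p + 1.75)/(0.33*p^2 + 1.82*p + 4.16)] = (2.1305*p^2 + 7.6642*p - 5.7226)/(0.1089*p^4 + 1.2012*p^3 + 6.058*p^2 + 15.1424*p + 17.3056)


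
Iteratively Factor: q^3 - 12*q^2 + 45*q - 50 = (q - 5)*(q^2 - 7*q + 10) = (q - 5)*(q - 2)*(q - 5)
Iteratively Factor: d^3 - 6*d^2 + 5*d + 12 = (d - 3)*(d^2 - 3*d - 4) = (d - 4)*(d - 3)*(d + 1)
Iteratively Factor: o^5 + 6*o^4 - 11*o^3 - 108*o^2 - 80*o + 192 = (o - 4)*(o^4 + 10*o^3 + 29*o^2 + 8*o - 48) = (o - 4)*(o + 3)*(o^3 + 7*o^2 + 8*o - 16) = (o - 4)*(o + 3)*(o + 4)*(o^2 + 3*o - 4) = (o - 4)*(o - 1)*(o + 3)*(o + 4)*(o + 4)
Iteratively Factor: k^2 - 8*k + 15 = (k - 5)*(k - 3)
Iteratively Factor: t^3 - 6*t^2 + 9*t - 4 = (t - 4)*(t^2 - 2*t + 1) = (t - 4)*(t - 1)*(t - 1)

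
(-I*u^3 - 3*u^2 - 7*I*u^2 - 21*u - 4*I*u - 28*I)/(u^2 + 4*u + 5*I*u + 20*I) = -(I*u^3 + u^2*(3 + 7*I) + u*(21 + 4*I) + 28*I)/(u^2 + u*(4 + 5*I) + 20*I)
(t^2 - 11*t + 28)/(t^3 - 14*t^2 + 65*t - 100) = (t - 7)/(t^2 - 10*t + 25)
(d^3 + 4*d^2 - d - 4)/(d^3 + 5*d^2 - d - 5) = (d + 4)/(d + 5)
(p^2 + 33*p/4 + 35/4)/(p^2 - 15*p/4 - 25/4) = (p + 7)/(p - 5)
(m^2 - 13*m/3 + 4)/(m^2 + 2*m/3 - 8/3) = (m - 3)/(m + 2)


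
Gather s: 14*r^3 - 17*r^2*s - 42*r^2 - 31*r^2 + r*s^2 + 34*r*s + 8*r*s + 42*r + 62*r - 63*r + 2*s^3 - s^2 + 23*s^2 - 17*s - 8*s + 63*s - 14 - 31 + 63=14*r^3 - 73*r^2 + 41*r + 2*s^3 + s^2*(r + 22) + s*(-17*r^2 + 42*r + 38) + 18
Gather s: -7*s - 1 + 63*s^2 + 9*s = 63*s^2 + 2*s - 1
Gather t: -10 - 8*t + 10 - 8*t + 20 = 20 - 16*t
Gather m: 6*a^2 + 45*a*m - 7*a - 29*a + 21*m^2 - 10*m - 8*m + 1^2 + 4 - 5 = 6*a^2 - 36*a + 21*m^2 + m*(45*a - 18)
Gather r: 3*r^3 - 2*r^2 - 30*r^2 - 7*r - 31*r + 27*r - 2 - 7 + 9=3*r^3 - 32*r^2 - 11*r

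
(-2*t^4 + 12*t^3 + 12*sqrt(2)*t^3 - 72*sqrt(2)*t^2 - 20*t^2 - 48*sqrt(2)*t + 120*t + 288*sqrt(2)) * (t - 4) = -2*t^5 + 12*sqrt(2)*t^4 + 20*t^4 - 120*sqrt(2)*t^3 - 68*t^3 + 200*t^2 + 240*sqrt(2)*t^2 - 480*t + 480*sqrt(2)*t - 1152*sqrt(2)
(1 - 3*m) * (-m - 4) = 3*m^2 + 11*m - 4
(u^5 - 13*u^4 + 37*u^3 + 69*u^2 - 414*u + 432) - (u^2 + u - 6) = u^5 - 13*u^4 + 37*u^3 + 68*u^2 - 415*u + 438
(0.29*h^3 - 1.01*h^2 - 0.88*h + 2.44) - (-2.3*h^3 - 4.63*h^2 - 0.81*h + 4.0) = 2.59*h^3 + 3.62*h^2 - 0.07*h - 1.56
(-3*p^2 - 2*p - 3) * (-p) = 3*p^3 + 2*p^2 + 3*p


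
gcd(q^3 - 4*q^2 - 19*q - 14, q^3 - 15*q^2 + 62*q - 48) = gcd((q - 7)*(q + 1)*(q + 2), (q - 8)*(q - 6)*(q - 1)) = 1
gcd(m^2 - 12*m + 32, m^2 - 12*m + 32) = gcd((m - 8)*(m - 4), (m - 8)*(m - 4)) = m^2 - 12*m + 32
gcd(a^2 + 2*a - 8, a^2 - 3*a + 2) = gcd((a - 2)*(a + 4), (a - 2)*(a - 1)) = a - 2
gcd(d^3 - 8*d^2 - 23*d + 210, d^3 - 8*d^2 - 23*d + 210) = d^3 - 8*d^2 - 23*d + 210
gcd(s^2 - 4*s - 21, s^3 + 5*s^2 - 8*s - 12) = 1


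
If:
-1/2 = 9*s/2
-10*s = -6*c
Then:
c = -5/27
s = -1/9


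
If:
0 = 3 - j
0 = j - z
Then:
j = 3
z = 3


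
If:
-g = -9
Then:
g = 9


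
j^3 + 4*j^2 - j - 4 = (j - 1)*(j + 1)*(j + 4)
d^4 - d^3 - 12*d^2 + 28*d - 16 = (d - 2)^2*(d - 1)*(d + 4)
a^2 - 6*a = a*(a - 6)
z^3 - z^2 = z^2*(z - 1)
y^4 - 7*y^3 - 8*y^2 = y^2*(y - 8)*(y + 1)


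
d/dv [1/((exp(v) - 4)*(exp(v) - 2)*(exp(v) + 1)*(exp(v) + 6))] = (-4*exp(3*v) - 3*exp(2*v) + 56*exp(v) - 20)*exp(v)/(exp(8*v) + 2*exp(7*v) - 55*exp(6*v) - 16*exp(5*v) + 920*exp(4*v) - 1024*exp(3*v) - 2288*exp(2*v) + 1920*exp(v) + 2304)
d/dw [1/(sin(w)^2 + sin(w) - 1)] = -(2*sin(w) + 1)*cos(w)/(sin(w) - cos(w)^2)^2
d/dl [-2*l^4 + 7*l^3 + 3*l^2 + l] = -8*l^3 + 21*l^2 + 6*l + 1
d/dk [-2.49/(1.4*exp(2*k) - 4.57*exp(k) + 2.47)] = (6.972*exp(k) - 11.3793)*exp(k)/(1.4*exp(2*k) - 4.57*exp(k) + 2.47)^2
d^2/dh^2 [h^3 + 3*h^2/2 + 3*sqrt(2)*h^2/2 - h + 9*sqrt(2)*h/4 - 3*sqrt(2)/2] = 6*h + 3 + 3*sqrt(2)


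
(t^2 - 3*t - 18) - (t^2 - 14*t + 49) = 11*t - 67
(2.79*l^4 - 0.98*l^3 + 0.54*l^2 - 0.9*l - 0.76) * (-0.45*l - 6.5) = -1.2555*l^5 - 17.694*l^4 + 6.127*l^3 - 3.105*l^2 + 6.192*l + 4.94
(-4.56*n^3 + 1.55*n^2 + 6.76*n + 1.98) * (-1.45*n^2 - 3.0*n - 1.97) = 6.612*n^5 + 11.4325*n^4 - 5.4688*n^3 - 26.2045*n^2 - 19.2572*n - 3.9006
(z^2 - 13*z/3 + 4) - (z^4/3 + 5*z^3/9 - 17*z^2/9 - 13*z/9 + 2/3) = -z^4/3 - 5*z^3/9 + 26*z^2/9 - 26*z/9 + 10/3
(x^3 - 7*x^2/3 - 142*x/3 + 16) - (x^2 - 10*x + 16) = x^3 - 10*x^2/3 - 112*x/3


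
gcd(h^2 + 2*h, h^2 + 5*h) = h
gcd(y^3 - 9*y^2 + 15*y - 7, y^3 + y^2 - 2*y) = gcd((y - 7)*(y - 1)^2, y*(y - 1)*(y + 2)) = y - 1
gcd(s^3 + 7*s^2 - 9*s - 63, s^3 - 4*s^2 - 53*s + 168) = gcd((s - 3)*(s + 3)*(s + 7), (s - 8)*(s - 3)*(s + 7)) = s^2 + 4*s - 21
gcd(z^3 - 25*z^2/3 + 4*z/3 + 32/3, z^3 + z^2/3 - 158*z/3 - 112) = z - 8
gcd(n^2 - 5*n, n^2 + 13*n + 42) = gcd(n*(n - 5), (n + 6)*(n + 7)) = 1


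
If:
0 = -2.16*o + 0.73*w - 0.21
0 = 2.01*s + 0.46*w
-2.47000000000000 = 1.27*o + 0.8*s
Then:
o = -3.32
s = 2.18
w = -9.53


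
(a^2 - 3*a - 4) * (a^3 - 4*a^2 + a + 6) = a^5 - 7*a^4 + 9*a^3 + 19*a^2 - 22*a - 24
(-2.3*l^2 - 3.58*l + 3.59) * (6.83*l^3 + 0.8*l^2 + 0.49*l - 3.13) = -15.709*l^5 - 26.2914*l^4 + 20.5287*l^3 + 8.3168*l^2 + 12.9645*l - 11.2367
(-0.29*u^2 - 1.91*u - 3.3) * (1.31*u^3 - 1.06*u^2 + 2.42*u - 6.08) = -0.3799*u^5 - 2.1947*u^4 - 3.0002*u^3 + 0.639*u^2 + 3.6268*u + 20.064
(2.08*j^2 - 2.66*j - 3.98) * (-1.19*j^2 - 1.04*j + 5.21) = -2.4752*j^4 + 1.0022*j^3 + 18.3394*j^2 - 9.7194*j - 20.7358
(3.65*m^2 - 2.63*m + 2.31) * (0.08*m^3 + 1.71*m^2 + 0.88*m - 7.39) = 0.292*m^5 + 6.0311*m^4 - 1.1005*m^3 - 25.3378*m^2 + 21.4685*m - 17.0709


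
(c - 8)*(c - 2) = c^2 - 10*c + 16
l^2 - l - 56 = (l - 8)*(l + 7)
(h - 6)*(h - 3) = h^2 - 9*h + 18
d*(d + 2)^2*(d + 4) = d^4 + 8*d^3 + 20*d^2 + 16*d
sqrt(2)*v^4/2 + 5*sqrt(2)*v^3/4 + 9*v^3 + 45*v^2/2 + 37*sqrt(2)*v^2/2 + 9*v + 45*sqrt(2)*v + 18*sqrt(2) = (v + 1/2)*(v + 3*sqrt(2))*(v + 6*sqrt(2))*(sqrt(2)*v/2 + sqrt(2))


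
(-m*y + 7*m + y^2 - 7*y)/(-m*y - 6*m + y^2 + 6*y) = (y - 7)/(y + 6)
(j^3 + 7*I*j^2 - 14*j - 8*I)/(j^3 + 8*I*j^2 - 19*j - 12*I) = (j + 2*I)/(j + 3*I)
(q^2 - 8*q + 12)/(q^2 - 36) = (q - 2)/(q + 6)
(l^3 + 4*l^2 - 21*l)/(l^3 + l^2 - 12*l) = (l + 7)/(l + 4)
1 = 1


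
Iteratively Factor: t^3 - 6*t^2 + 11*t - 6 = (t - 3)*(t^2 - 3*t + 2) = (t - 3)*(t - 1)*(t - 2)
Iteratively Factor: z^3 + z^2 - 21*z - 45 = (z + 3)*(z^2 - 2*z - 15) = (z - 5)*(z + 3)*(z + 3)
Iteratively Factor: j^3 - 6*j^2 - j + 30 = (j - 3)*(j^2 - 3*j - 10) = (j - 3)*(j + 2)*(j - 5)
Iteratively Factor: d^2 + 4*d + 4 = (d + 2)*(d + 2)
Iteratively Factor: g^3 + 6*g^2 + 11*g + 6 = (g + 3)*(g^2 + 3*g + 2) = (g + 1)*(g + 3)*(g + 2)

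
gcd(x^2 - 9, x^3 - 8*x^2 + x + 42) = x - 3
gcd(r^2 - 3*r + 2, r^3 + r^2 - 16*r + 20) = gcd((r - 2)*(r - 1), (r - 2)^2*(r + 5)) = r - 2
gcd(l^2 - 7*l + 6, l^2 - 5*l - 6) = l - 6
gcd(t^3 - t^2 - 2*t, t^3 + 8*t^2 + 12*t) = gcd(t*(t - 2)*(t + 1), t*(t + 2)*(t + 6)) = t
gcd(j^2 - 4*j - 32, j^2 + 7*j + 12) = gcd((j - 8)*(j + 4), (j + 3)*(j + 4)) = j + 4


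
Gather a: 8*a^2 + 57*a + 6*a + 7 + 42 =8*a^2 + 63*a + 49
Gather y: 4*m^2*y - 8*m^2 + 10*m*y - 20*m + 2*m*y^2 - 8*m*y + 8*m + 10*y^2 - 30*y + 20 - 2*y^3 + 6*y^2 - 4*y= -8*m^2 - 12*m - 2*y^3 + y^2*(2*m + 16) + y*(4*m^2 + 2*m - 34) + 20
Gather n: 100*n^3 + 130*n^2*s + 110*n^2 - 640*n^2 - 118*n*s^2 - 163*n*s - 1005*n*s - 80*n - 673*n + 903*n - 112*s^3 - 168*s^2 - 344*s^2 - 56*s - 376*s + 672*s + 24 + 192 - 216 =100*n^3 + n^2*(130*s - 530) + n*(-118*s^2 - 1168*s + 150) - 112*s^3 - 512*s^2 + 240*s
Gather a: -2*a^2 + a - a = -2*a^2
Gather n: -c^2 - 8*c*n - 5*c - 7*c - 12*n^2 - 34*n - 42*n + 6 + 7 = -c^2 - 12*c - 12*n^2 + n*(-8*c - 76) + 13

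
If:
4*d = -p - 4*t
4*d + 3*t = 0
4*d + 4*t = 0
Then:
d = 0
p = 0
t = 0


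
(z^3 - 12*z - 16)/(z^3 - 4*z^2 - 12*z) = (z^2 - 2*z - 8)/(z*(z - 6))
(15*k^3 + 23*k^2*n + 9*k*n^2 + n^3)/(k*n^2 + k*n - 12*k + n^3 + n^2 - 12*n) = (15*k^2 + 8*k*n + n^2)/(n^2 + n - 12)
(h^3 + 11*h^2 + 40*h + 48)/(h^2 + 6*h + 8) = (h^2 + 7*h + 12)/(h + 2)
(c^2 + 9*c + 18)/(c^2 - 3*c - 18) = (c + 6)/(c - 6)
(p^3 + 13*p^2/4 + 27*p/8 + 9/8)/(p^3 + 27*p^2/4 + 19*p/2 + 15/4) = (p + 3/2)/(p + 5)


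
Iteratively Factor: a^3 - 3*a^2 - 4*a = (a + 1)*(a^2 - 4*a) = a*(a + 1)*(a - 4)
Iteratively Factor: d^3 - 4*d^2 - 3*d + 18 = (d - 3)*(d^2 - d - 6) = (d - 3)*(d + 2)*(d - 3)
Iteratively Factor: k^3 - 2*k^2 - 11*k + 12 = (k - 4)*(k^2 + 2*k - 3) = (k - 4)*(k + 3)*(k - 1)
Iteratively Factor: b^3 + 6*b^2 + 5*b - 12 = (b - 1)*(b^2 + 7*b + 12) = (b - 1)*(b + 4)*(b + 3)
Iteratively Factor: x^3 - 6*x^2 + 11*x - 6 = (x - 3)*(x^2 - 3*x + 2) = (x - 3)*(x - 1)*(x - 2)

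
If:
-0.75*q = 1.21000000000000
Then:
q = -1.61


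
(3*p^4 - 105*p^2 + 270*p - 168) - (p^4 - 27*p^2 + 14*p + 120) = 2*p^4 - 78*p^2 + 256*p - 288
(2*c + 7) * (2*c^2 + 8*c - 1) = 4*c^3 + 30*c^2 + 54*c - 7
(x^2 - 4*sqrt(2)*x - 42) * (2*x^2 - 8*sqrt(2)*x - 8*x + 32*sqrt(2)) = 2*x^4 - 16*sqrt(2)*x^3 - 8*x^3 - 20*x^2 + 64*sqrt(2)*x^2 + 80*x + 336*sqrt(2)*x - 1344*sqrt(2)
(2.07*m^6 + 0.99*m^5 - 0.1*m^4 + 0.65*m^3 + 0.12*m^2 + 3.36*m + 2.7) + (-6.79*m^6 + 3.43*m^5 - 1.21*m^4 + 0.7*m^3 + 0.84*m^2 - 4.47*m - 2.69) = -4.72*m^6 + 4.42*m^5 - 1.31*m^4 + 1.35*m^3 + 0.96*m^2 - 1.11*m + 0.0100000000000002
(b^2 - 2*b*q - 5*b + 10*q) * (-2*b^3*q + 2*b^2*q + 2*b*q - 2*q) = -2*b^5*q + 4*b^4*q^2 + 12*b^4*q - 24*b^3*q^2 - 8*b^3*q + 16*b^2*q^2 - 12*b^2*q + 24*b*q^2 + 10*b*q - 20*q^2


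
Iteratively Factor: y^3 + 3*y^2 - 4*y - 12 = (y + 2)*(y^2 + y - 6) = (y + 2)*(y + 3)*(y - 2)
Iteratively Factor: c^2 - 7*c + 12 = (c - 3)*(c - 4)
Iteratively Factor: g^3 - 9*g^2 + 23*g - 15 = (g - 1)*(g^2 - 8*g + 15) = (g - 3)*(g - 1)*(g - 5)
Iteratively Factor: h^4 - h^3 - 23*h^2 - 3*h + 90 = (h - 5)*(h^3 + 4*h^2 - 3*h - 18) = (h - 5)*(h - 2)*(h^2 + 6*h + 9) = (h - 5)*(h - 2)*(h + 3)*(h + 3)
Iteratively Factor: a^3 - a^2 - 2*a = (a)*(a^2 - a - 2) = a*(a + 1)*(a - 2)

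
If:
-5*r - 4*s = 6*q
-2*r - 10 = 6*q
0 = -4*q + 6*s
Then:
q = -75/19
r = 130/19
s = -50/19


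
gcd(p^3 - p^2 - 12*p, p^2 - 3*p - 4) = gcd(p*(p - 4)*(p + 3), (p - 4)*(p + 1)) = p - 4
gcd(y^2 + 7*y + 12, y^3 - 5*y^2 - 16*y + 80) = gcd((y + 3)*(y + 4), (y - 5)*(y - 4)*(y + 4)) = y + 4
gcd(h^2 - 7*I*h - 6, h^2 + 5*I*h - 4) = 1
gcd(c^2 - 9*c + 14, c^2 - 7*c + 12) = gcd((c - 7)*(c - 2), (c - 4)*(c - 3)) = 1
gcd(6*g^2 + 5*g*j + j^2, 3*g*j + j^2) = 3*g + j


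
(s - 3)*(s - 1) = s^2 - 4*s + 3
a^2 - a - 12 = (a - 4)*(a + 3)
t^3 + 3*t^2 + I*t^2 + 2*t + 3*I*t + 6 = (t + 3)*(t - I)*(t + 2*I)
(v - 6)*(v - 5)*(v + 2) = v^3 - 9*v^2 + 8*v + 60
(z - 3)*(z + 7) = z^2 + 4*z - 21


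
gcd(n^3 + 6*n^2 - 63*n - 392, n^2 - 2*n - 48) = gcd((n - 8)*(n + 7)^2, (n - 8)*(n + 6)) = n - 8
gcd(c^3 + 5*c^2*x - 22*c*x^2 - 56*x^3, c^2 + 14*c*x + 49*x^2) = c + 7*x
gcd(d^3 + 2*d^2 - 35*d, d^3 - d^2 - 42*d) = d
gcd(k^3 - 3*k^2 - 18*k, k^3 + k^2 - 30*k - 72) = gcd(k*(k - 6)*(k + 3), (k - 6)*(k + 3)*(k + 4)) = k^2 - 3*k - 18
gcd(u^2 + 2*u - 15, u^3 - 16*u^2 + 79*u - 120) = u - 3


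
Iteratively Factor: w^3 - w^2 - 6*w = (w - 3)*(w^2 + 2*w) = w*(w - 3)*(w + 2)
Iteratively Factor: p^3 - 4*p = (p)*(p^2 - 4) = p*(p + 2)*(p - 2)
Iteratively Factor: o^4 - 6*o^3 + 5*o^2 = (o)*(o^3 - 6*o^2 + 5*o) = o*(o - 1)*(o^2 - 5*o) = o^2*(o - 1)*(o - 5)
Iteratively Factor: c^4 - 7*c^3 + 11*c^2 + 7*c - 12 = (c + 1)*(c^3 - 8*c^2 + 19*c - 12) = (c - 3)*(c + 1)*(c^2 - 5*c + 4) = (c - 3)*(c - 1)*(c + 1)*(c - 4)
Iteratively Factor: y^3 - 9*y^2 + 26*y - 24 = (y - 2)*(y^2 - 7*y + 12) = (y - 3)*(y - 2)*(y - 4)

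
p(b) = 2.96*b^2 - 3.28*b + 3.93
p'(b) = 5.92*b - 3.28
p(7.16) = 132.19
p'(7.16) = 39.11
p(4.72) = 54.39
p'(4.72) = 24.66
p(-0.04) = 4.07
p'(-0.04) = -3.52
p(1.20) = 4.26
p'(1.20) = 3.82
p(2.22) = 11.24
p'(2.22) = 9.86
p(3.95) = 37.16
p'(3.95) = 20.10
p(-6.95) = 169.70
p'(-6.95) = -44.42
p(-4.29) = 72.48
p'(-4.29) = -28.68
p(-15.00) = 719.13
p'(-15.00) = -92.08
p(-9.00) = 273.21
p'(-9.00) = -56.56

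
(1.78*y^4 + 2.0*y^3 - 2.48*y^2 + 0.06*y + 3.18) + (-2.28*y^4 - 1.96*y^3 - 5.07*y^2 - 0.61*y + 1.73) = -0.5*y^4 + 0.04*y^3 - 7.55*y^2 - 0.55*y + 4.91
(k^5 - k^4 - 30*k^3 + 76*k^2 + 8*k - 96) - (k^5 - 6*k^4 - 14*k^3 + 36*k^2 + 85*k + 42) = 5*k^4 - 16*k^3 + 40*k^2 - 77*k - 138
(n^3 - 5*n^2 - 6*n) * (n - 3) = n^4 - 8*n^3 + 9*n^2 + 18*n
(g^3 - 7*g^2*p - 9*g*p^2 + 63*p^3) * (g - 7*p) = g^4 - 14*g^3*p + 40*g^2*p^2 + 126*g*p^3 - 441*p^4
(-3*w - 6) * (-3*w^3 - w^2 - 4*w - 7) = 9*w^4 + 21*w^3 + 18*w^2 + 45*w + 42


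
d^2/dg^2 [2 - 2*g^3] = -12*g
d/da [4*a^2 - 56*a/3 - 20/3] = 8*a - 56/3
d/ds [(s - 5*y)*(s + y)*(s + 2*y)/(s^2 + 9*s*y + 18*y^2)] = (s^4 + 18*s^3*y + 49*s^2*y^2 - 52*s*y^3 - 144*y^4)/(s^4 + 18*s^3*y + 117*s^2*y^2 + 324*s*y^3 + 324*y^4)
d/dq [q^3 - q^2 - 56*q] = 3*q^2 - 2*q - 56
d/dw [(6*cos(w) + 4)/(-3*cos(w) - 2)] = 0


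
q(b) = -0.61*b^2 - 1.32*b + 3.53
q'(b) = -1.22*b - 1.32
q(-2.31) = 3.32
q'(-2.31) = 1.50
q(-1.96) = 3.77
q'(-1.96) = 1.07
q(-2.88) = 2.27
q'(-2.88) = 2.19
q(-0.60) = 4.10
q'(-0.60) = -0.59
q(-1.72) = 4.00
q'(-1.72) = 0.78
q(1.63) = -0.24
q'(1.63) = -3.31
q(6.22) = -28.28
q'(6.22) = -8.91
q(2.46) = -3.41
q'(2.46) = -4.32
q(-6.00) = -10.51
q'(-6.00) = 6.00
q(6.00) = -26.35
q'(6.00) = -8.64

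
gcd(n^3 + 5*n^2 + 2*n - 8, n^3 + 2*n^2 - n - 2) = n^2 + n - 2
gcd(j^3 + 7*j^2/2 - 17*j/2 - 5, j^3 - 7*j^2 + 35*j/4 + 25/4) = j + 1/2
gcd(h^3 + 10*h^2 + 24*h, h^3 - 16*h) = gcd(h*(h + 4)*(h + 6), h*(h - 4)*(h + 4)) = h^2 + 4*h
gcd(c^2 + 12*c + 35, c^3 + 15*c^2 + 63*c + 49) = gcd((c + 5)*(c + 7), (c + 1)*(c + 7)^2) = c + 7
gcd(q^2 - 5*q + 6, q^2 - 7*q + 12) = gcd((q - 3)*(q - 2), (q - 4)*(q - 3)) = q - 3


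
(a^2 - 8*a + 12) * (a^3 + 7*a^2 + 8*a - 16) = a^5 - a^4 - 36*a^3 + 4*a^2 + 224*a - 192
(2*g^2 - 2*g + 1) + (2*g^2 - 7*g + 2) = 4*g^2 - 9*g + 3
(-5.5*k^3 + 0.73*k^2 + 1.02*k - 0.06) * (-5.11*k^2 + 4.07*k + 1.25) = 28.105*k^5 - 26.1153*k^4 - 9.1161*k^3 + 5.3705*k^2 + 1.0308*k - 0.075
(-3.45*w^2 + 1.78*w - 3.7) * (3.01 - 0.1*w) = 0.345*w^3 - 10.5625*w^2 + 5.7278*w - 11.137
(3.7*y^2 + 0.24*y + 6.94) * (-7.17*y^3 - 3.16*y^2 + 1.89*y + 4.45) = -26.529*y^5 - 13.4128*y^4 - 43.5252*y^3 - 5.0118*y^2 + 14.1846*y + 30.883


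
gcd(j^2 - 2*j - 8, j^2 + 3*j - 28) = j - 4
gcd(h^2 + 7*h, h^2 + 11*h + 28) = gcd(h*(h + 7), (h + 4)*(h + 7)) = h + 7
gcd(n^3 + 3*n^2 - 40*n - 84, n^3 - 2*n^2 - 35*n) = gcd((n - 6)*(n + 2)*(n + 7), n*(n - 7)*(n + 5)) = 1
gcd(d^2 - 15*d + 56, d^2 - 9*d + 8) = d - 8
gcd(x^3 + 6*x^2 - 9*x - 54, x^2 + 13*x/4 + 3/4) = x + 3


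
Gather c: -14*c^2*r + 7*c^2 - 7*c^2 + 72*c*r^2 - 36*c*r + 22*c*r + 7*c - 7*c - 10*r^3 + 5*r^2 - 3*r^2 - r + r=-14*c^2*r + c*(72*r^2 - 14*r) - 10*r^3 + 2*r^2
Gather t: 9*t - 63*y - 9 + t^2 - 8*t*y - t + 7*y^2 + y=t^2 + t*(8 - 8*y) + 7*y^2 - 62*y - 9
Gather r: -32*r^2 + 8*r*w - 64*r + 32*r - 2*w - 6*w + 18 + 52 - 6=-32*r^2 + r*(8*w - 32) - 8*w + 64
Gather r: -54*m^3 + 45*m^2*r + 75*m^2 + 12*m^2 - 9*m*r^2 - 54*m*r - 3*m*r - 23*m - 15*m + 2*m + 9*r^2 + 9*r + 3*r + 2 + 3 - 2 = -54*m^3 + 87*m^2 - 36*m + r^2*(9 - 9*m) + r*(45*m^2 - 57*m + 12) + 3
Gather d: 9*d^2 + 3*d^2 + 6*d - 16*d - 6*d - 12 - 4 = 12*d^2 - 16*d - 16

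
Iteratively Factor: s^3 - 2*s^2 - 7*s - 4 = (s + 1)*(s^2 - 3*s - 4) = (s - 4)*(s + 1)*(s + 1)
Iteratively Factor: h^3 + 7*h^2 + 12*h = (h + 3)*(h^2 + 4*h) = (h + 3)*(h + 4)*(h)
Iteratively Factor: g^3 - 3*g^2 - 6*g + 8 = (g + 2)*(g^2 - 5*g + 4) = (g - 4)*(g + 2)*(g - 1)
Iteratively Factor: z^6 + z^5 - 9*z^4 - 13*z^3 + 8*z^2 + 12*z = (z + 2)*(z^5 - z^4 - 7*z^3 + z^2 + 6*z) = (z - 3)*(z + 2)*(z^4 + 2*z^3 - z^2 - 2*z) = (z - 3)*(z - 1)*(z + 2)*(z^3 + 3*z^2 + 2*z) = (z - 3)*(z - 1)*(z + 1)*(z + 2)*(z^2 + 2*z) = (z - 3)*(z - 1)*(z + 1)*(z + 2)^2*(z)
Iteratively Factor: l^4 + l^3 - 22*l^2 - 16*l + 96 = (l - 4)*(l^3 + 5*l^2 - 2*l - 24) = (l - 4)*(l + 3)*(l^2 + 2*l - 8) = (l - 4)*(l + 3)*(l + 4)*(l - 2)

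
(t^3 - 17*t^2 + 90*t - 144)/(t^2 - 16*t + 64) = (t^2 - 9*t + 18)/(t - 8)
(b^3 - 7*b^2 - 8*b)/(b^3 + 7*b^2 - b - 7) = b*(b - 8)/(b^2 + 6*b - 7)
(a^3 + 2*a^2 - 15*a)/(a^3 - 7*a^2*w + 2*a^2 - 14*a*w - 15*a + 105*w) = a/(a - 7*w)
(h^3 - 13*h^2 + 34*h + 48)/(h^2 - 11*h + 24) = (h^2 - 5*h - 6)/(h - 3)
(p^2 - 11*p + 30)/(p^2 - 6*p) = (p - 5)/p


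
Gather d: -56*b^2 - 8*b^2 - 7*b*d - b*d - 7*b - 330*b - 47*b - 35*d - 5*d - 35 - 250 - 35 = -64*b^2 - 384*b + d*(-8*b - 40) - 320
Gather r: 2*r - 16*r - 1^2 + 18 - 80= -14*r - 63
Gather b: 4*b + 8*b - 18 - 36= 12*b - 54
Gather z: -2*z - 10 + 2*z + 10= 0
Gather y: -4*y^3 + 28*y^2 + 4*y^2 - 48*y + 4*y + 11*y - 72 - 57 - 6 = -4*y^3 + 32*y^2 - 33*y - 135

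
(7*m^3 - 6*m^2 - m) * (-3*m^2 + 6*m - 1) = -21*m^5 + 60*m^4 - 40*m^3 + m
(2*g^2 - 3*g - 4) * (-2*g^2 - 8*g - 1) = -4*g^4 - 10*g^3 + 30*g^2 + 35*g + 4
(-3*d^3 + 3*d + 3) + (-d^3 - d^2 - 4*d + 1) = -4*d^3 - d^2 - d + 4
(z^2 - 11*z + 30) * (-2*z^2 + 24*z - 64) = -2*z^4 + 46*z^3 - 388*z^2 + 1424*z - 1920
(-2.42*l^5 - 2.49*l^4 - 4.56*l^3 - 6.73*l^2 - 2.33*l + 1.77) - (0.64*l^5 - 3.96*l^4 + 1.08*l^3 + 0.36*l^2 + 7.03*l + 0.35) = -3.06*l^5 + 1.47*l^4 - 5.64*l^3 - 7.09*l^2 - 9.36*l + 1.42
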